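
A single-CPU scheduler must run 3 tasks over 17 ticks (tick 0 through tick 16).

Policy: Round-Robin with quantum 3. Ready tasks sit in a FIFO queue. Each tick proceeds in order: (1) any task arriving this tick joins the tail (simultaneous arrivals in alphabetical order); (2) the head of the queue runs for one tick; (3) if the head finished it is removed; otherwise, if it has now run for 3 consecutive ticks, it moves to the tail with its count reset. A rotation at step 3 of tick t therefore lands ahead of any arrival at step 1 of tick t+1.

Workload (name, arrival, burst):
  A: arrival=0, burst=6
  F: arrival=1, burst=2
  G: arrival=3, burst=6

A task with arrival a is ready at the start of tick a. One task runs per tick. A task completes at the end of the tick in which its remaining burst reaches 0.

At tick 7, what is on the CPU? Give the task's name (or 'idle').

t=0: queue=[A] q_used=0 → run A
t=1: queue=[A,F] q_used=1 → run A
t=2: queue=[A,F] q_used=2 → run A
t=3: queue=[F,A,G] q_used=0 → run F
t=4: queue=[F,A,G] q_used=1 → run F
t=5: queue=[A,G] q_used=0 → run A
t=6: queue=[A,G] q_used=1 → run A
t=7: queue=[A,G] q_used=2 → run A
t=8: queue=[G] q_used=0 → run G
t=9: queue=[G] q_used=1 → run G
t=10: queue=[G] q_used=2 → run G
t=11: queue=[G] q_used=0 → run G
t=12: queue=[G] q_used=1 → run G
t=13: queue=[G] q_used=2 → run G
t=14: (idle)
t=15: (idle)
t=16: (idle)

running at tick 7 = A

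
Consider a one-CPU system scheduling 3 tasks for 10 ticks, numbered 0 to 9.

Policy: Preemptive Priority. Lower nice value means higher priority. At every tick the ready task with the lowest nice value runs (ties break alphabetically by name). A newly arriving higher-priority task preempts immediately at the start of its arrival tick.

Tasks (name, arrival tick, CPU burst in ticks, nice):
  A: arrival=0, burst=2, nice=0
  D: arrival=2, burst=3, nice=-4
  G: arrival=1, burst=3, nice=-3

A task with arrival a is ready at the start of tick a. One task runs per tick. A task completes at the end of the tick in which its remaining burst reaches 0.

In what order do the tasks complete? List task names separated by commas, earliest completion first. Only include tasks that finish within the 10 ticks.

completion order = D, G, A

t=0: ready={A} → run A
t=1: ready={A,G} → run G
t=2: ready={A,D,G} → run D
t=3: ready={A,D,G} → run D
t=4: ready={A,D,G} → run D
t=5: ready={A,G} → run G
t=6: ready={A,G} → run G
t=7: ready={A} → run A
t=8: (idle)
t=9: (idle)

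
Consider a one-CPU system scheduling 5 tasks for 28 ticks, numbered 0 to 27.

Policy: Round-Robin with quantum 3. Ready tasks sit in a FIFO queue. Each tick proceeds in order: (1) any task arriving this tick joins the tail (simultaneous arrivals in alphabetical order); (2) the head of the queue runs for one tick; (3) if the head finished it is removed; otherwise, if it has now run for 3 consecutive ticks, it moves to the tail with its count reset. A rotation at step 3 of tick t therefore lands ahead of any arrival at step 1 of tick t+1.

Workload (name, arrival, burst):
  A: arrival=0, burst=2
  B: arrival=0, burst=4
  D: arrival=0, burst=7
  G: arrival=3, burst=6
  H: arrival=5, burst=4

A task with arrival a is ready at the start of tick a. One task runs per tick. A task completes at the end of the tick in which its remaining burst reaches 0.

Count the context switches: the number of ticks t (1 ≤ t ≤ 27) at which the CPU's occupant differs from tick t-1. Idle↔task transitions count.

t=0: queue=[A,B,D] q_used=0 → run A
t=1: queue=[A,B,D] q_used=1 → run A
t=2: queue=[B,D] q_used=0 → run B
t=3: queue=[B,D,G] q_used=1 → run B
t=4: queue=[B,D,G] q_used=2 → run B
t=5: queue=[D,G,B,H] q_used=0 → run D
t=6: queue=[D,G,B,H] q_used=1 → run D
t=7: queue=[D,G,B,H] q_used=2 → run D
t=8: queue=[G,B,H,D] q_used=0 → run G
t=9: queue=[G,B,H,D] q_used=1 → run G
t=10: queue=[G,B,H,D] q_used=2 → run G
t=11: queue=[B,H,D,G] q_used=0 → run B
t=12: queue=[H,D,G] q_used=0 → run H
t=13: queue=[H,D,G] q_used=1 → run H
t=14: queue=[H,D,G] q_used=2 → run H
t=15: queue=[D,G,H] q_used=0 → run D
t=16: queue=[D,G,H] q_used=1 → run D
t=17: queue=[D,G,H] q_used=2 → run D
t=18: queue=[G,H,D] q_used=0 → run G
t=19: queue=[G,H,D] q_used=1 → run G
t=20: queue=[G,H,D] q_used=2 → run G
t=21: queue=[H,D] q_used=0 → run H
t=22: queue=[D] q_used=0 → run D
t=23: (idle)
t=24: (idle)
t=25: (idle)
t=26: (idle)
t=27: (idle)

context switches = 10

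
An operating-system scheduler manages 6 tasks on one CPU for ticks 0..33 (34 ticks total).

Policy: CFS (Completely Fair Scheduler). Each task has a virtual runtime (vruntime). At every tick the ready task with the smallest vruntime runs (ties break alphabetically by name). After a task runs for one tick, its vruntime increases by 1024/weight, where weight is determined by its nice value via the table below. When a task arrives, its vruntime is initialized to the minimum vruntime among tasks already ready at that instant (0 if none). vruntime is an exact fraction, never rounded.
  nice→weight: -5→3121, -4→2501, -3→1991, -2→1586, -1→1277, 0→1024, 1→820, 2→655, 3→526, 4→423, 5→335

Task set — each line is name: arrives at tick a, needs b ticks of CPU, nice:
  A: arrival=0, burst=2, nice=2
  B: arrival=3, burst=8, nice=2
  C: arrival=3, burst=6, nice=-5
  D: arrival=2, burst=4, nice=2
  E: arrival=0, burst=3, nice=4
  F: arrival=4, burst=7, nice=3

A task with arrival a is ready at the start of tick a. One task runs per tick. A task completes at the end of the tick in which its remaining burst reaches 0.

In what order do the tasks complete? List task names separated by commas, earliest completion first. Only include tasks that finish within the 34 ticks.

completion order = A, C, E, D, B, F

t=0: vr[A=0 E=0] → run A
t=1: vr[A=1024/655 E=0] → run E
t=2: vr[A=1024/655 D=1024/655 E=1024/423] → run A
t=3: vr[B=1024/655 C=1024/655 D=1024/655 E=1024/423] → run B
t=4: vr[B=2048/655 C=1024/655 D=1024/655 E=1024/423 F=1024/655] → run C
t=5: vr[B=2048/655 C=3866624/2044255 D=1024/655 E=1024/423 F=1024/655] → run D
t=6: vr[B=2048/655 C=3866624/2044255 D=2048/655 E=1024/423 F=1024/655] → run F
t=7: vr[B=2048/655 C=3866624/2044255 D=2048/655 E=1024/423 F=604672/172265] → run C
t=8: vr[B=2048/655 C=4537344/2044255 D=2048/655 E=1024/423 F=604672/172265] → run C
t=9: vr[B=2048/655 C=5208064/2044255 D=2048/655 E=1024/423 F=604672/172265] → run E
t=10: vr[B=2048/655 C=5208064/2044255 D=2048/655 E=2048/423 F=604672/172265] → run C
t=11: vr[B=2048/655 C=5878784/2044255 D=2048/655 E=2048/423 F=604672/172265] → run C
t=12: vr[B=2048/655 C=6549504/2044255 D=2048/655 E=2048/423 F=604672/172265] → run B
t=13: vr[B=3072/655 C=6549504/2044255 D=2048/655 E=2048/423 F=604672/172265] → run D
t=14: vr[B=3072/655 C=6549504/2044255 D=3072/655 E=2048/423 F=604672/172265] → run C
t=15: vr[B=3072/655 D=3072/655 E=2048/423 F=604672/172265] → run F
t=16: vr[B=3072/655 D=3072/655 E=2048/423 F=940032/172265] → run B
t=17: vr[B=4096/655 D=3072/655 E=2048/423 F=940032/172265] → run D
t=18: vr[B=4096/655 D=4096/655 E=2048/423 F=940032/172265] → run E
t=19: vr[B=4096/655 D=4096/655 F=940032/172265] → run F
t=20: vr[B=4096/655 D=4096/655 F=1275392/172265] → run B
t=21: vr[B=1024/131 D=4096/655 F=1275392/172265] → run D
t=22: vr[B=1024/131 F=1275392/172265] → run F
t=23: vr[B=1024/131 F=1610752/172265] → run B
t=24: vr[B=6144/655 F=1610752/172265] → run F
t=25: vr[B=6144/655 F=1946112/172265] → run B
t=26: vr[B=7168/655 F=1946112/172265] → run B
t=27: vr[B=8192/655 F=1946112/172265] → run F
t=28: vr[B=8192/655 F=2281472/172265] → run B
t=29: vr[F=2281472/172265] → run F
t=30: (idle)
t=31: (idle)
t=32: (idle)
t=33: (idle)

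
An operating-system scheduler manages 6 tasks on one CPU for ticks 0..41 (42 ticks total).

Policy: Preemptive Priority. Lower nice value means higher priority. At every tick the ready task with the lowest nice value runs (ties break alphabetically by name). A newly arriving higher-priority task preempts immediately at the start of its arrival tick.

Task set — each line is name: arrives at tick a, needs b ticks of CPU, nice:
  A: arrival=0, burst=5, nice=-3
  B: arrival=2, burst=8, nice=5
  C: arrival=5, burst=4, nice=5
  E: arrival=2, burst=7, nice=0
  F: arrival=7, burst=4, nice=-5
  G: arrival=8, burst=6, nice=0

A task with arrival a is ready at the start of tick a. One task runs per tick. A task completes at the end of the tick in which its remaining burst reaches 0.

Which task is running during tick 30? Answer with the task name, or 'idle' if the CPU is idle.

t=0: ready={A} → run A
t=1: ready={A} → run A
t=2: ready={A,B,E} → run A
t=3: ready={A,B,E} → run A
t=4: ready={A,B,E} → run A
t=5: ready={B,C,E} → run E
t=6: ready={B,C,E} → run E
t=7: ready={B,C,E,F} → run F
t=8: ready={B,C,E,F,G} → run F
t=9: ready={B,C,E,F,G} → run F
t=10: ready={B,C,E,F,G} → run F
t=11: ready={B,C,E,G} → run E
t=12: ready={B,C,E,G} → run E
t=13: ready={B,C,E,G} → run E
t=14: ready={B,C,E,G} → run E
t=15: ready={B,C,E,G} → run E
t=16: ready={B,C,G} → run G
t=17: ready={B,C,G} → run G
t=18: ready={B,C,G} → run G
t=19: ready={B,C,G} → run G
t=20: ready={B,C,G} → run G
t=21: ready={B,C,G} → run G
t=22: ready={B,C} → run B
t=23: ready={B,C} → run B
t=24: ready={B,C} → run B
t=25: ready={B,C} → run B
t=26: ready={B,C} → run B
t=27: ready={B,C} → run B
t=28: ready={B,C} → run B
t=29: ready={B,C} → run B
t=30: ready={C} → run C
t=31: ready={C} → run C
t=32: ready={C} → run C
t=33: ready={C} → run C
t=34: (idle)
t=35: (idle)
t=36: (idle)
t=37: (idle)
t=38: (idle)
t=39: (idle)
t=40: (idle)
t=41: (idle)

running at tick 30 = C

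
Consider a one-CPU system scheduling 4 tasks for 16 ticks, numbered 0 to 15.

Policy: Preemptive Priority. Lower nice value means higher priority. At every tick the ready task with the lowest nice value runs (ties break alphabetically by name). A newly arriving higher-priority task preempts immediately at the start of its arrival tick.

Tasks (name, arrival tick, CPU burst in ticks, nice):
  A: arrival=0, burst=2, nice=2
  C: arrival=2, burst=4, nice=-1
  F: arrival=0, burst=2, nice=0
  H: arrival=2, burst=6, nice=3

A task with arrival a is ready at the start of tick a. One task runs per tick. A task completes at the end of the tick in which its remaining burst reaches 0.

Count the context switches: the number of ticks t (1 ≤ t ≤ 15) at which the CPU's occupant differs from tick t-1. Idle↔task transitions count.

t=0: ready={A,F} → run F
t=1: ready={A,F} → run F
t=2: ready={A,C,H} → run C
t=3: ready={A,C,H} → run C
t=4: ready={A,C,H} → run C
t=5: ready={A,C,H} → run C
t=6: ready={A,H} → run A
t=7: ready={A,H} → run A
t=8: ready={H} → run H
t=9: ready={H} → run H
t=10: ready={H} → run H
t=11: ready={H} → run H
t=12: ready={H} → run H
t=13: ready={H} → run H
t=14: (idle)
t=15: (idle)

context switches = 4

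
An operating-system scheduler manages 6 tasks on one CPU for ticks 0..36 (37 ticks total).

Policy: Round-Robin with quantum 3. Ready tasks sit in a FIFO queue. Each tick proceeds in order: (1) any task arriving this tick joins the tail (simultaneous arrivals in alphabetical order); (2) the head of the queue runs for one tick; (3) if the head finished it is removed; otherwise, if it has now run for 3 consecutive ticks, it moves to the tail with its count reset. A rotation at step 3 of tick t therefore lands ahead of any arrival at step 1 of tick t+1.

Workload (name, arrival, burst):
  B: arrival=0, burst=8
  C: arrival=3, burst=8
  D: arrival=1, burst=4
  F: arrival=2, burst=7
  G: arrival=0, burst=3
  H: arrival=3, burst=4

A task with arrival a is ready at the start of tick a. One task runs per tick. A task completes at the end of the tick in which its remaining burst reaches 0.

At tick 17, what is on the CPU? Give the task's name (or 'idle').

t=0: queue=[B,G] q_used=0 → run B
t=1: queue=[B,G,D] q_used=1 → run B
t=2: queue=[B,G,D,F] q_used=2 → run B
t=3: queue=[G,D,F,B,C,H] q_used=0 → run G
t=4: queue=[G,D,F,B,C,H] q_used=1 → run G
t=5: queue=[G,D,F,B,C,H] q_used=2 → run G
t=6: queue=[D,F,B,C,H] q_used=0 → run D
t=7: queue=[D,F,B,C,H] q_used=1 → run D
t=8: queue=[D,F,B,C,H] q_used=2 → run D
t=9: queue=[F,B,C,H,D] q_used=0 → run F
t=10: queue=[F,B,C,H,D] q_used=1 → run F
t=11: queue=[F,B,C,H,D] q_used=2 → run F
t=12: queue=[B,C,H,D,F] q_used=0 → run B
t=13: queue=[B,C,H,D,F] q_used=1 → run B
t=14: queue=[B,C,H,D,F] q_used=2 → run B
t=15: queue=[C,H,D,F,B] q_used=0 → run C
t=16: queue=[C,H,D,F,B] q_used=1 → run C
t=17: queue=[C,H,D,F,B] q_used=2 → run C
t=18: queue=[H,D,F,B,C] q_used=0 → run H
t=19: queue=[H,D,F,B,C] q_used=1 → run H
t=20: queue=[H,D,F,B,C] q_used=2 → run H
t=21: queue=[D,F,B,C,H] q_used=0 → run D
t=22: queue=[F,B,C,H] q_used=0 → run F
t=23: queue=[F,B,C,H] q_used=1 → run F
t=24: queue=[F,B,C,H] q_used=2 → run F
t=25: queue=[B,C,H,F] q_used=0 → run B
t=26: queue=[B,C,H,F] q_used=1 → run B
t=27: queue=[C,H,F] q_used=0 → run C
t=28: queue=[C,H,F] q_used=1 → run C
t=29: queue=[C,H,F] q_used=2 → run C
t=30: queue=[H,F,C] q_used=0 → run H
t=31: queue=[F,C] q_used=0 → run F
t=32: queue=[C] q_used=0 → run C
t=33: queue=[C] q_used=1 → run C
t=34: (idle)
t=35: (idle)
t=36: (idle)

running at tick 17 = C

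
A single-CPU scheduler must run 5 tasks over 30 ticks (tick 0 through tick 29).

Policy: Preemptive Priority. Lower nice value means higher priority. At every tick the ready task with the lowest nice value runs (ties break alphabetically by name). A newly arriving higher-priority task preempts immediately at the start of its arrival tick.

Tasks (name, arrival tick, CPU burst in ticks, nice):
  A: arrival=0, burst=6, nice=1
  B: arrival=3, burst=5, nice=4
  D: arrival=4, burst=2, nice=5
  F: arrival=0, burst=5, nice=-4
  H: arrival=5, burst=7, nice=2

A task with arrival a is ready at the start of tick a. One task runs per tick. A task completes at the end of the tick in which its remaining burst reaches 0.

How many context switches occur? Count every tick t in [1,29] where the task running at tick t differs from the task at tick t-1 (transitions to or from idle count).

context switches = 5

t=0: ready={A,F} → run F
t=1: ready={A,F} → run F
t=2: ready={A,F} → run F
t=3: ready={A,B,F} → run F
t=4: ready={A,B,D,F} → run F
t=5: ready={A,B,D,H} → run A
t=6: ready={A,B,D,H} → run A
t=7: ready={A,B,D,H} → run A
t=8: ready={A,B,D,H} → run A
t=9: ready={A,B,D,H} → run A
t=10: ready={A,B,D,H} → run A
t=11: ready={B,D,H} → run H
t=12: ready={B,D,H} → run H
t=13: ready={B,D,H} → run H
t=14: ready={B,D,H} → run H
t=15: ready={B,D,H} → run H
t=16: ready={B,D,H} → run H
t=17: ready={B,D,H} → run H
t=18: ready={B,D} → run B
t=19: ready={B,D} → run B
t=20: ready={B,D} → run B
t=21: ready={B,D} → run B
t=22: ready={B,D} → run B
t=23: ready={D} → run D
t=24: ready={D} → run D
t=25: (idle)
t=26: (idle)
t=27: (idle)
t=28: (idle)
t=29: (idle)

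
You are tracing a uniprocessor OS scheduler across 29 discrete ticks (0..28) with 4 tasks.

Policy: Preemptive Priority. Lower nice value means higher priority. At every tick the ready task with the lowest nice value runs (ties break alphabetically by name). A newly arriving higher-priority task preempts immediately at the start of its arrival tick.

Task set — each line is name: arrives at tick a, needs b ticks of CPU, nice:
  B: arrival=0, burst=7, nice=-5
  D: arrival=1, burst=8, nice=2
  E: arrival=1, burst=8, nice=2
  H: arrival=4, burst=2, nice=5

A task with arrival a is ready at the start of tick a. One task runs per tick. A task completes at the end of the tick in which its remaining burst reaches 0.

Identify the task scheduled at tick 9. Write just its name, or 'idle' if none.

running at tick 9 = D

t=0: ready={B} → run B
t=1: ready={B,D,E} → run B
t=2: ready={B,D,E} → run B
t=3: ready={B,D,E} → run B
t=4: ready={B,D,E,H} → run B
t=5: ready={B,D,E,H} → run B
t=6: ready={B,D,E,H} → run B
t=7: ready={D,E,H} → run D
t=8: ready={D,E,H} → run D
t=9: ready={D,E,H} → run D
t=10: ready={D,E,H} → run D
t=11: ready={D,E,H} → run D
t=12: ready={D,E,H} → run D
t=13: ready={D,E,H} → run D
t=14: ready={D,E,H} → run D
t=15: ready={E,H} → run E
t=16: ready={E,H} → run E
t=17: ready={E,H} → run E
t=18: ready={E,H} → run E
t=19: ready={E,H} → run E
t=20: ready={E,H} → run E
t=21: ready={E,H} → run E
t=22: ready={E,H} → run E
t=23: ready={H} → run H
t=24: ready={H} → run H
t=25: (idle)
t=26: (idle)
t=27: (idle)
t=28: (idle)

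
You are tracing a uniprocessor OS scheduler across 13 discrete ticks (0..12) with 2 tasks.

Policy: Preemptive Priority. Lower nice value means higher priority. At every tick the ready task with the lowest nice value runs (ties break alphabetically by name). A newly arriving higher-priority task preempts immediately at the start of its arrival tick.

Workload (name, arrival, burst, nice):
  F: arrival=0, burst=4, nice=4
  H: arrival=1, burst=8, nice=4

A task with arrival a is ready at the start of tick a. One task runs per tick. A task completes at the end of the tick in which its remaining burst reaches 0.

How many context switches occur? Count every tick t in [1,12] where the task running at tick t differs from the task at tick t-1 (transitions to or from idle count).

context switches = 2

t=0: ready={F} → run F
t=1: ready={F,H} → run F
t=2: ready={F,H} → run F
t=3: ready={F,H} → run F
t=4: ready={H} → run H
t=5: ready={H} → run H
t=6: ready={H} → run H
t=7: ready={H} → run H
t=8: ready={H} → run H
t=9: ready={H} → run H
t=10: ready={H} → run H
t=11: ready={H} → run H
t=12: (idle)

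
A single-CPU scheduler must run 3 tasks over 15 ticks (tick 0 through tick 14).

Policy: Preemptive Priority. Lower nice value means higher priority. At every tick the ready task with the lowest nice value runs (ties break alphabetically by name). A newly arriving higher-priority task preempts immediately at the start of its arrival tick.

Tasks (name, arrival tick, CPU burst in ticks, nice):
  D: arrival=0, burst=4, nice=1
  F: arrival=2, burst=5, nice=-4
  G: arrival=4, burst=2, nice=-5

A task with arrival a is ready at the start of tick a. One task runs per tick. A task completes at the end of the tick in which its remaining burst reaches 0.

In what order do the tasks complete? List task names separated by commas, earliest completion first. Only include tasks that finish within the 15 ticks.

t=0: ready={D} → run D
t=1: ready={D} → run D
t=2: ready={D,F} → run F
t=3: ready={D,F} → run F
t=4: ready={D,F,G} → run G
t=5: ready={D,F,G} → run G
t=6: ready={D,F} → run F
t=7: ready={D,F} → run F
t=8: ready={D,F} → run F
t=9: ready={D} → run D
t=10: ready={D} → run D
t=11: (idle)
t=12: (idle)
t=13: (idle)
t=14: (idle)

completion order = G, F, D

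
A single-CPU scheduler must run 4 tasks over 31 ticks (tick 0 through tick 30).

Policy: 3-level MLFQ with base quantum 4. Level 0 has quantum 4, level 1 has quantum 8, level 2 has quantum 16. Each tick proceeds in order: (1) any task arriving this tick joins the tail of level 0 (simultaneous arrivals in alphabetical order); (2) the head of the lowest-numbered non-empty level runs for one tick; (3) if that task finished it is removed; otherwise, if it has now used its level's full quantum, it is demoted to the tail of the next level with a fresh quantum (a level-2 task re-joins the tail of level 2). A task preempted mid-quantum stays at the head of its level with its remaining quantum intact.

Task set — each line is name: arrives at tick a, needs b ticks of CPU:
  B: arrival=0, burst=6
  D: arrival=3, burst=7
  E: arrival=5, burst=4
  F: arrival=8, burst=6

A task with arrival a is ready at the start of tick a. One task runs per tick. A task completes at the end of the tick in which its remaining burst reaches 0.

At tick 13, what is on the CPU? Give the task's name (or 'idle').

t=0: L0/L1/L2 = B/-/- → run B
t=1: L0/L1/L2 = B/-/- → run B
t=2: L0/L1/L2 = B/-/- → run B
t=3: L0/L1/L2 = BD/-/- → run B
t=4: L0/L1/L2 = D/B/- → run D
t=5: L0/L1/L2 = DE/B/- → run D
t=6: L0/L1/L2 = DE/B/- → run D
t=7: L0/L1/L2 = DE/B/- → run D
t=8: L0/L1/L2 = EF/BD/- → run E
t=9: L0/L1/L2 = EF/BD/- → run E
t=10: L0/L1/L2 = EF/BD/- → run E
t=11: L0/L1/L2 = EF/BD/- → run E
t=12: L0/L1/L2 = F/BD/- → run F
t=13: L0/L1/L2 = F/BD/- → run F
t=14: L0/L1/L2 = F/BD/- → run F
t=15: L0/L1/L2 = F/BD/- → run F
t=16: L0/L1/L2 = -/BDF/- → run B
t=17: L0/L1/L2 = -/BDF/- → run B
t=18: L0/L1/L2 = -/DF/- → run D
t=19: L0/L1/L2 = -/DF/- → run D
t=20: L0/L1/L2 = -/DF/- → run D
t=21: L0/L1/L2 = -/F/- → run F
t=22: L0/L1/L2 = -/F/- → run F
t=23: (idle)
t=24: (idle)
t=25: (idle)
t=26: (idle)
t=27: (idle)
t=28: (idle)
t=29: (idle)
t=30: (idle)

running at tick 13 = F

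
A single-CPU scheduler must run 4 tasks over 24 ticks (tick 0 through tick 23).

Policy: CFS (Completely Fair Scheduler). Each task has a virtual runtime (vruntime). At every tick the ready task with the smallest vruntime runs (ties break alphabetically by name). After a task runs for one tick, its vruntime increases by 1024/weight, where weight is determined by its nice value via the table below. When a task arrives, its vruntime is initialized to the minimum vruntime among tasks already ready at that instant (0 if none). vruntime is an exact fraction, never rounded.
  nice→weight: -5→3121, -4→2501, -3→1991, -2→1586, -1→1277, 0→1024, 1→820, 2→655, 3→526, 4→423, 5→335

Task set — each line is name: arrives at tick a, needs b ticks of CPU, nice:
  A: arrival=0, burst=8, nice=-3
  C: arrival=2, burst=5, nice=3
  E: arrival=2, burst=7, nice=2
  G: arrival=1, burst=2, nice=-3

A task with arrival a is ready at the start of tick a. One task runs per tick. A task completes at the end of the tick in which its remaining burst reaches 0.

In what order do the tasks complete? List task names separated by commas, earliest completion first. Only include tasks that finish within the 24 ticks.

completion order = G, A, C, E

t=0: vr[A=0] → run A
t=1: vr[A=1024/1991 G=1024/1991] → run A
t=2: vr[A=2048/1991 C=1024/1991 E=1024/1991 G=1024/1991] → run C
t=3: vr[A=2048/1991 C=1288704/523633 E=1024/1991 G=1024/1991] → run E
t=4: vr[A=2048/1991 C=1288704/523633 E=2709504/1304105 G=1024/1991] → run G
t=5: vr[A=2048/1991 C=1288704/523633 E=2709504/1304105 G=2048/1991] → run A
t=6: vr[A=3072/1991 C=1288704/523633 E=2709504/1304105 G=2048/1991] → run G
t=7: vr[A=3072/1991 C=1288704/523633 E=2709504/1304105] → run A
t=8: vr[A=4096/1991 C=1288704/523633 E=2709504/1304105] → run A
t=9: vr[A=5120/1991 C=1288704/523633 E=2709504/1304105] → run E
t=10: vr[A=5120/1991 C=1288704/523633 E=4748288/1304105] → run C
t=11: vr[A=5120/1991 C=2308096/523633 E=4748288/1304105] → run A
t=12: vr[A=6144/1991 C=2308096/523633 E=4748288/1304105] → run A
t=13: vr[A=7168/1991 C=2308096/523633 E=4748288/1304105] → run A
t=14: vr[C=2308096/523633 E=4748288/1304105] → run E
t=15: vr[C=2308096/523633 E=6787072/1304105] → run C
t=16: vr[C=3327488/523633 E=6787072/1304105] → run E
t=17: vr[C=3327488/523633 E=8825856/1304105] → run C
t=18: vr[C=4346880/523633 E=8825856/1304105] → run E
t=19: vr[C=4346880/523633 E=2172928/260821] → run C
t=20: vr[E=2172928/260821] → run E
t=21: vr[E=12903424/1304105] → run E
t=22: (idle)
t=23: (idle)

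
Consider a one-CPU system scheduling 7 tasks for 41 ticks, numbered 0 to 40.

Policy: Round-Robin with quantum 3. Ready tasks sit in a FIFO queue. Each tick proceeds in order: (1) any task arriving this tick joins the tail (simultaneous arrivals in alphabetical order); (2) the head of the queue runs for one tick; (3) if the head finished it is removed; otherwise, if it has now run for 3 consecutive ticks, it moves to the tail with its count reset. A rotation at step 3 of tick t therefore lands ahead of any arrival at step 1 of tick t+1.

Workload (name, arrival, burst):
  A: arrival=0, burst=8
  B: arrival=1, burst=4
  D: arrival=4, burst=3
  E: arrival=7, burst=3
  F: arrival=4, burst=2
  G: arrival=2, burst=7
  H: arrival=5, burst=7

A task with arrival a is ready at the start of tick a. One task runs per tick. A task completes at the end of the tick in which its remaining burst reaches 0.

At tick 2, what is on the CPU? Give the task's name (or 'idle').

running at tick 2 = A

t=0: queue=[A] q_used=0 → run A
t=1: queue=[A,B] q_used=1 → run A
t=2: queue=[A,B,G] q_used=2 → run A
t=3: queue=[B,G,A] q_used=0 → run B
t=4: queue=[B,G,A,D,F] q_used=1 → run B
t=5: queue=[B,G,A,D,F,H] q_used=2 → run B
t=6: queue=[G,A,D,F,H,B] q_used=0 → run G
t=7: queue=[G,A,D,F,H,B,E] q_used=1 → run G
t=8: queue=[G,A,D,F,H,B,E] q_used=2 → run G
t=9: queue=[A,D,F,H,B,E,G] q_used=0 → run A
t=10: queue=[A,D,F,H,B,E,G] q_used=1 → run A
t=11: queue=[A,D,F,H,B,E,G] q_used=2 → run A
t=12: queue=[D,F,H,B,E,G,A] q_used=0 → run D
t=13: queue=[D,F,H,B,E,G,A] q_used=1 → run D
t=14: queue=[D,F,H,B,E,G,A] q_used=2 → run D
t=15: queue=[F,H,B,E,G,A] q_used=0 → run F
t=16: queue=[F,H,B,E,G,A] q_used=1 → run F
t=17: queue=[H,B,E,G,A] q_used=0 → run H
t=18: queue=[H,B,E,G,A] q_used=1 → run H
t=19: queue=[H,B,E,G,A] q_used=2 → run H
t=20: queue=[B,E,G,A,H] q_used=0 → run B
t=21: queue=[E,G,A,H] q_used=0 → run E
t=22: queue=[E,G,A,H] q_used=1 → run E
t=23: queue=[E,G,A,H] q_used=2 → run E
t=24: queue=[G,A,H] q_used=0 → run G
t=25: queue=[G,A,H] q_used=1 → run G
t=26: queue=[G,A,H] q_used=2 → run G
t=27: queue=[A,H,G] q_used=0 → run A
t=28: queue=[A,H,G] q_used=1 → run A
t=29: queue=[H,G] q_used=0 → run H
t=30: queue=[H,G] q_used=1 → run H
t=31: queue=[H,G] q_used=2 → run H
t=32: queue=[G,H] q_used=0 → run G
t=33: queue=[H] q_used=0 → run H
t=34: (idle)
t=35: (idle)
t=36: (idle)
t=37: (idle)
t=38: (idle)
t=39: (idle)
t=40: (idle)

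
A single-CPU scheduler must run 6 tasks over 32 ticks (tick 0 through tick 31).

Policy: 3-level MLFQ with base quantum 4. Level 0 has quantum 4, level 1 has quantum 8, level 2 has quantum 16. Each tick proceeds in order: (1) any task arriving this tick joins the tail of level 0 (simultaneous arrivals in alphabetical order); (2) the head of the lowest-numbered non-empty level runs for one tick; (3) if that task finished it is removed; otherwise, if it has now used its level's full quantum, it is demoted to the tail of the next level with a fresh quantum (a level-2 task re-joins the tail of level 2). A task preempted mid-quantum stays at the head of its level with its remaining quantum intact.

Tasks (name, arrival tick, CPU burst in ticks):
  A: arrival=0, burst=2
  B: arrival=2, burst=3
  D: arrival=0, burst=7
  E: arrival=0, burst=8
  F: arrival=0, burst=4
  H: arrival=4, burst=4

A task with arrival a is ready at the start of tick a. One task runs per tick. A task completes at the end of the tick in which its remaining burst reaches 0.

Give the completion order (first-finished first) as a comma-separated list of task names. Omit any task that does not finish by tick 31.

t=0: L0/L1/L2 = ADEF/-/- → run A
t=1: L0/L1/L2 = ADEF/-/- → run A
t=2: L0/L1/L2 = DEFB/-/- → run D
t=3: L0/L1/L2 = DEFB/-/- → run D
t=4: L0/L1/L2 = DEFBH/-/- → run D
t=5: L0/L1/L2 = DEFBH/-/- → run D
t=6: L0/L1/L2 = EFBH/D/- → run E
t=7: L0/L1/L2 = EFBH/D/- → run E
t=8: L0/L1/L2 = EFBH/D/- → run E
t=9: L0/L1/L2 = EFBH/D/- → run E
t=10: L0/L1/L2 = FBH/DE/- → run F
t=11: L0/L1/L2 = FBH/DE/- → run F
t=12: L0/L1/L2 = FBH/DE/- → run F
t=13: L0/L1/L2 = FBH/DE/- → run F
t=14: L0/L1/L2 = BH/DE/- → run B
t=15: L0/L1/L2 = BH/DE/- → run B
t=16: L0/L1/L2 = BH/DE/- → run B
t=17: L0/L1/L2 = H/DE/- → run H
t=18: L0/L1/L2 = H/DE/- → run H
t=19: L0/L1/L2 = H/DE/- → run H
t=20: L0/L1/L2 = H/DE/- → run H
t=21: L0/L1/L2 = -/DE/- → run D
t=22: L0/L1/L2 = -/DE/- → run D
t=23: L0/L1/L2 = -/DE/- → run D
t=24: L0/L1/L2 = -/E/- → run E
t=25: L0/L1/L2 = -/E/- → run E
t=26: L0/L1/L2 = -/E/- → run E
t=27: L0/L1/L2 = -/E/- → run E
t=28: (idle)
t=29: (idle)
t=30: (idle)
t=31: (idle)

completion order = A, F, B, H, D, E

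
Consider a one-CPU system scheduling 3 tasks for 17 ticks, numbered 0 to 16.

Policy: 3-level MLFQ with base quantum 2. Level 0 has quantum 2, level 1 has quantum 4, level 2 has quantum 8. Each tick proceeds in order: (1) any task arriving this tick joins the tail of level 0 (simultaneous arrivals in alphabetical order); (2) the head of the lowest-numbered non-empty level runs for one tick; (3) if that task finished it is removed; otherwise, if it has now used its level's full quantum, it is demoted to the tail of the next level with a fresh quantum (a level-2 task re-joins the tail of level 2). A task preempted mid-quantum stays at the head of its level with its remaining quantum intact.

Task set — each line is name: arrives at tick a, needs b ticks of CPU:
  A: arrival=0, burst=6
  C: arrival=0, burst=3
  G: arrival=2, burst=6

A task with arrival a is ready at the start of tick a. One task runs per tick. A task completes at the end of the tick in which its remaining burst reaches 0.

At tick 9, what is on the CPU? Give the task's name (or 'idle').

t=0: L0/L1/L2 = AC/-/- → run A
t=1: L0/L1/L2 = AC/-/- → run A
t=2: L0/L1/L2 = CG/A/- → run C
t=3: L0/L1/L2 = CG/A/- → run C
t=4: L0/L1/L2 = G/AC/- → run G
t=5: L0/L1/L2 = G/AC/- → run G
t=6: L0/L1/L2 = -/ACG/- → run A
t=7: L0/L1/L2 = -/ACG/- → run A
t=8: L0/L1/L2 = -/ACG/- → run A
t=9: L0/L1/L2 = -/ACG/- → run A
t=10: L0/L1/L2 = -/CG/- → run C
t=11: L0/L1/L2 = -/G/- → run G
t=12: L0/L1/L2 = -/G/- → run G
t=13: L0/L1/L2 = -/G/- → run G
t=14: L0/L1/L2 = -/G/- → run G
t=15: (idle)
t=16: (idle)

running at tick 9 = A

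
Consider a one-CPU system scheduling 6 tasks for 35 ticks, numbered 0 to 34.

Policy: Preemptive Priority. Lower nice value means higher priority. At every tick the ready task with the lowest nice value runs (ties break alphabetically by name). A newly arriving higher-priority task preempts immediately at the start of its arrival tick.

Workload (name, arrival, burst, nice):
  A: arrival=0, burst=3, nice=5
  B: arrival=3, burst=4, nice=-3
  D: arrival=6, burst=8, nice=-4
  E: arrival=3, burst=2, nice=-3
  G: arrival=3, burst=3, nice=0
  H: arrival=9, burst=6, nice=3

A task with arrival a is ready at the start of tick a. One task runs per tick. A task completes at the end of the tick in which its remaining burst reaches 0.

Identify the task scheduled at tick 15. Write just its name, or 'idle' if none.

t=0: ready={A} → run A
t=1: ready={A} → run A
t=2: ready={A} → run A
t=3: ready={B,E,G} → run B
t=4: ready={B,E,G} → run B
t=5: ready={B,E,G} → run B
t=6: ready={B,D,E,G} → run D
t=7: ready={B,D,E,G} → run D
t=8: ready={B,D,E,G} → run D
t=9: ready={B,D,E,G,H} → run D
t=10: ready={B,D,E,G,H} → run D
t=11: ready={B,D,E,G,H} → run D
t=12: ready={B,D,E,G,H} → run D
t=13: ready={B,D,E,G,H} → run D
t=14: ready={B,E,G,H} → run B
t=15: ready={E,G,H} → run E
t=16: ready={E,G,H} → run E
t=17: ready={G,H} → run G
t=18: ready={G,H} → run G
t=19: ready={G,H} → run G
t=20: ready={H} → run H
t=21: ready={H} → run H
t=22: ready={H} → run H
t=23: ready={H} → run H
t=24: ready={H} → run H
t=25: ready={H} → run H
t=26: (idle)
t=27: (idle)
t=28: (idle)
t=29: (idle)
t=30: (idle)
t=31: (idle)
t=32: (idle)
t=33: (idle)
t=34: (idle)

running at tick 15 = E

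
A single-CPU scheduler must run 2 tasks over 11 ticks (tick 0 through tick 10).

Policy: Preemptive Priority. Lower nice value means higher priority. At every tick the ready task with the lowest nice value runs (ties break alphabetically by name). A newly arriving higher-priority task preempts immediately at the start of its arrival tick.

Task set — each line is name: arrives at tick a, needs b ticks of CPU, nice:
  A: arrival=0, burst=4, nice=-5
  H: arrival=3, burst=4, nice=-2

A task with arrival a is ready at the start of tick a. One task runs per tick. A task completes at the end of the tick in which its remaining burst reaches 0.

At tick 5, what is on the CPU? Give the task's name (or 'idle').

running at tick 5 = H

t=0: ready={A} → run A
t=1: ready={A} → run A
t=2: ready={A} → run A
t=3: ready={A,H} → run A
t=4: ready={H} → run H
t=5: ready={H} → run H
t=6: ready={H} → run H
t=7: ready={H} → run H
t=8: (idle)
t=9: (idle)
t=10: (idle)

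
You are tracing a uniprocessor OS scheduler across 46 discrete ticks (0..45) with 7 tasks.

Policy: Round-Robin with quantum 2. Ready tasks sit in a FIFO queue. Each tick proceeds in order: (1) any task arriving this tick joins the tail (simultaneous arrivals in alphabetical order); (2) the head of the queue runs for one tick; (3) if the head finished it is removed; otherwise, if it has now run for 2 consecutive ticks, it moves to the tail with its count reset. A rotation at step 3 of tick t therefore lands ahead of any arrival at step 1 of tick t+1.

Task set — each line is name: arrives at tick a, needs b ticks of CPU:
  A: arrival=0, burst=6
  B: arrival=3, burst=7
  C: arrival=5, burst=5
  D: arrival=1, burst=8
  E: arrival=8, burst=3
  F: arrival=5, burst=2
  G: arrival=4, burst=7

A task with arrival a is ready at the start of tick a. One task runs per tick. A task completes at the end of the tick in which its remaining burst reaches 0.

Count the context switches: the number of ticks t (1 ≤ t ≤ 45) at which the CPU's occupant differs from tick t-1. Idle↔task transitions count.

context switches = 21

t=0: queue=[A] q_used=0 → run A
t=1: queue=[A,D] q_used=1 → run A
t=2: queue=[D,A] q_used=0 → run D
t=3: queue=[D,A,B] q_used=1 → run D
t=4: queue=[A,B,D,G] q_used=0 → run A
t=5: queue=[A,B,D,G,C,F] q_used=1 → run A
t=6: queue=[B,D,G,C,F,A] q_used=0 → run B
t=7: queue=[B,D,G,C,F,A] q_used=1 → run B
t=8: queue=[D,G,C,F,A,B,E] q_used=0 → run D
t=9: queue=[D,G,C,F,A,B,E] q_used=1 → run D
t=10: queue=[G,C,F,A,B,E,D] q_used=0 → run G
t=11: queue=[G,C,F,A,B,E,D] q_used=1 → run G
t=12: queue=[C,F,A,B,E,D,G] q_used=0 → run C
t=13: queue=[C,F,A,B,E,D,G] q_used=1 → run C
t=14: queue=[F,A,B,E,D,G,C] q_used=0 → run F
t=15: queue=[F,A,B,E,D,G,C] q_used=1 → run F
t=16: queue=[A,B,E,D,G,C] q_used=0 → run A
t=17: queue=[A,B,E,D,G,C] q_used=1 → run A
t=18: queue=[B,E,D,G,C] q_used=0 → run B
t=19: queue=[B,E,D,G,C] q_used=1 → run B
t=20: queue=[E,D,G,C,B] q_used=0 → run E
t=21: queue=[E,D,G,C,B] q_used=1 → run E
t=22: queue=[D,G,C,B,E] q_used=0 → run D
t=23: queue=[D,G,C,B,E] q_used=1 → run D
t=24: queue=[G,C,B,E,D] q_used=0 → run G
t=25: queue=[G,C,B,E,D] q_used=1 → run G
t=26: queue=[C,B,E,D,G] q_used=0 → run C
t=27: queue=[C,B,E,D,G] q_used=1 → run C
t=28: queue=[B,E,D,G,C] q_used=0 → run B
t=29: queue=[B,E,D,G,C] q_used=1 → run B
t=30: queue=[E,D,G,C,B] q_used=0 → run E
t=31: queue=[D,G,C,B] q_used=0 → run D
t=32: queue=[D,G,C,B] q_used=1 → run D
t=33: queue=[G,C,B] q_used=0 → run G
t=34: queue=[G,C,B] q_used=1 → run G
t=35: queue=[C,B,G] q_used=0 → run C
t=36: queue=[B,G] q_used=0 → run B
t=37: queue=[G] q_used=0 → run G
t=38: (idle)
t=39: (idle)
t=40: (idle)
t=41: (idle)
t=42: (idle)
t=43: (idle)
t=44: (idle)
t=45: (idle)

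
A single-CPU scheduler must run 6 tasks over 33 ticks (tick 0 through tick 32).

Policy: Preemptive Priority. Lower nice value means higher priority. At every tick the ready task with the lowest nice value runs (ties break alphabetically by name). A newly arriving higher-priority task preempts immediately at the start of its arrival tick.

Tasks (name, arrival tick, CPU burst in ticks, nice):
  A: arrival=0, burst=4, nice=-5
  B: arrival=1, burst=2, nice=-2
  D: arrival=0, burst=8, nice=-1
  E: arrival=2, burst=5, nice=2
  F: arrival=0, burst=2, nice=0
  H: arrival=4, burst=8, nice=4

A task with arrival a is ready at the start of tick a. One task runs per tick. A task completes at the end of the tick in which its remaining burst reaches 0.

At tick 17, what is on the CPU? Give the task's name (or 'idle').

running at tick 17 = E

t=0: ready={A,D,F} → run A
t=1: ready={A,B,D,F} → run A
t=2: ready={A,B,D,E,F} → run A
t=3: ready={A,B,D,E,F} → run A
t=4: ready={B,D,E,F,H} → run B
t=5: ready={B,D,E,F,H} → run B
t=6: ready={D,E,F,H} → run D
t=7: ready={D,E,F,H} → run D
t=8: ready={D,E,F,H} → run D
t=9: ready={D,E,F,H} → run D
t=10: ready={D,E,F,H} → run D
t=11: ready={D,E,F,H} → run D
t=12: ready={D,E,F,H} → run D
t=13: ready={D,E,F,H} → run D
t=14: ready={E,F,H} → run F
t=15: ready={E,F,H} → run F
t=16: ready={E,H} → run E
t=17: ready={E,H} → run E
t=18: ready={E,H} → run E
t=19: ready={E,H} → run E
t=20: ready={E,H} → run E
t=21: ready={H} → run H
t=22: ready={H} → run H
t=23: ready={H} → run H
t=24: ready={H} → run H
t=25: ready={H} → run H
t=26: ready={H} → run H
t=27: ready={H} → run H
t=28: ready={H} → run H
t=29: (idle)
t=30: (idle)
t=31: (idle)
t=32: (idle)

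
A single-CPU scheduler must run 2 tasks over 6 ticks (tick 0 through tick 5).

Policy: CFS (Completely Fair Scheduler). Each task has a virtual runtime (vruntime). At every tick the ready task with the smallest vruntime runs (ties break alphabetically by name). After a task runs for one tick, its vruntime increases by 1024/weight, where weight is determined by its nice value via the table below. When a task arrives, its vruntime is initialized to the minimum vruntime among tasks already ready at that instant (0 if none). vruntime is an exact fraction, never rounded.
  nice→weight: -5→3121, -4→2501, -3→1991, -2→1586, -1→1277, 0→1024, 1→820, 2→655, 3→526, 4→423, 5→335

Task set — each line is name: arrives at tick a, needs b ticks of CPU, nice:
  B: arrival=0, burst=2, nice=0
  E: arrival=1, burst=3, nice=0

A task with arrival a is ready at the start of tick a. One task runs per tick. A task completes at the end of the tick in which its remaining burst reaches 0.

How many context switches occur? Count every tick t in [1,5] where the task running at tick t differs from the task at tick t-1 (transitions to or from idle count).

t=0: vr[B=0] → run B
t=1: vr[B=1 E=1] → run B
t=2: vr[E=1] → run E
t=3: vr[E=2] → run E
t=4: vr[E=3] → run E
t=5: (idle)

context switches = 2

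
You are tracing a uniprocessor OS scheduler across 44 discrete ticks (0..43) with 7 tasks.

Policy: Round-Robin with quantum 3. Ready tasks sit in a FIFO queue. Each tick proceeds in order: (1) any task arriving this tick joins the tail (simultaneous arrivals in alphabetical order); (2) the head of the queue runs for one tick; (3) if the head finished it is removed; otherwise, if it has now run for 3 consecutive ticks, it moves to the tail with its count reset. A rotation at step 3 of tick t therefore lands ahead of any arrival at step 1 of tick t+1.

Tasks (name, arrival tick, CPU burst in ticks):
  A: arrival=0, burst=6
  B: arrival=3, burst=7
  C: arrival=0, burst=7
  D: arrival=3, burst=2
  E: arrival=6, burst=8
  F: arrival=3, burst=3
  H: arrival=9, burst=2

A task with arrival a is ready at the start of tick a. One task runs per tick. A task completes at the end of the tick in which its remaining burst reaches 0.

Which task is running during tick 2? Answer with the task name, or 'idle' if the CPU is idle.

t=0: queue=[A,C] q_used=0 → run A
t=1: queue=[A,C] q_used=1 → run A
t=2: queue=[A,C] q_used=2 → run A
t=3: queue=[C,A,B,D,F] q_used=0 → run C
t=4: queue=[C,A,B,D,F] q_used=1 → run C
t=5: queue=[C,A,B,D,F] q_used=2 → run C
t=6: queue=[A,B,D,F,C,E] q_used=0 → run A
t=7: queue=[A,B,D,F,C,E] q_used=1 → run A
t=8: queue=[A,B,D,F,C,E] q_used=2 → run A
t=9: queue=[B,D,F,C,E,H] q_used=0 → run B
t=10: queue=[B,D,F,C,E,H] q_used=1 → run B
t=11: queue=[B,D,F,C,E,H] q_used=2 → run B
t=12: queue=[D,F,C,E,H,B] q_used=0 → run D
t=13: queue=[D,F,C,E,H,B] q_used=1 → run D
t=14: queue=[F,C,E,H,B] q_used=0 → run F
t=15: queue=[F,C,E,H,B] q_used=1 → run F
t=16: queue=[F,C,E,H,B] q_used=2 → run F
t=17: queue=[C,E,H,B] q_used=0 → run C
t=18: queue=[C,E,H,B] q_used=1 → run C
t=19: queue=[C,E,H,B] q_used=2 → run C
t=20: queue=[E,H,B,C] q_used=0 → run E
t=21: queue=[E,H,B,C] q_used=1 → run E
t=22: queue=[E,H,B,C] q_used=2 → run E
t=23: queue=[H,B,C,E] q_used=0 → run H
t=24: queue=[H,B,C,E] q_used=1 → run H
t=25: queue=[B,C,E] q_used=0 → run B
t=26: queue=[B,C,E] q_used=1 → run B
t=27: queue=[B,C,E] q_used=2 → run B
t=28: queue=[C,E,B] q_used=0 → run C
t=29: queue=[E,B] q_used=0 → run E
t=30: queue=[E,B] q_used=1 → run E
t=31: queue=[E,B] q_used=2 → run E
t=32: queue=[B,E] q_used=0 → run B
t=33: queue=[E] q_used=0 → run E
t=34: queue=[E] q_used=1 → run E
t=35: (idle)
t=36: (idle)
t=37: (idle)
t=38: (idle)
t=39: (idle)
t=40: (idle)
t=41: (idle)
t=42: (idle)
t=43: (idle)

running at tick 2 = A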